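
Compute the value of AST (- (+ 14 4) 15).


Evaluate inner: (+ 14 4) = 18
Evaluate root: (- 18 15) = 3
Result: 3


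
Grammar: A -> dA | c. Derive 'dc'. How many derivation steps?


Derivation: A => dA => dc
Steps: 2


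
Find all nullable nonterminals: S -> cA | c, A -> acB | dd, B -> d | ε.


A nonterminal is nullable iff some alternative derives ε (directly, or every symbol in it is nullable)
Nullable: {B}


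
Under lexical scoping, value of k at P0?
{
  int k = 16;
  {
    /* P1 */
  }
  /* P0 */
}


k declared in the same block as P0
k = 16


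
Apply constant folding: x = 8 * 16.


8 * 16 = 128 at compile time
Optimized: x = 128


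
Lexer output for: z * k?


Scan left to right, longest-match per lexeme
Tokens: ID(z), OP(*), ID(k)


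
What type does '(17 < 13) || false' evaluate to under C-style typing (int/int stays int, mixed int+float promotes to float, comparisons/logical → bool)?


Operand types: bool || bool
Rule: logical operators take bool operands and yield bool
Result type: bool


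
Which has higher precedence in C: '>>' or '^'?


'>>' is shift (level 8); '^' is bitwise XOR (level 4)
Higher level binds tighter
'>>' has higher precedence than '^'


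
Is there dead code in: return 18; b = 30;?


statement follows a return and is unreachable
Dead: 'b = 30'


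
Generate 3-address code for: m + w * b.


Break into single-operator statements:
t1 = w * b
t2 = m + t1


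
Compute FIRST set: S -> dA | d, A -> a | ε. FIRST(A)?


Per alternative of A: FIRST(a) = {a}; FIRST(ε) = {ε}
FIRST(A) = {a, ε}


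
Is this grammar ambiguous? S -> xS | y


right-linear, alternatives start with distinct terminals 'x' vs 'y': unique leftmost derivation
Unambiguous


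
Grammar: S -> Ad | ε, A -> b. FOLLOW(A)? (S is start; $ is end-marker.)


$ ∈ FOLLOW(S). For each A -> αBβ: add FIRST(β)\{ε} to FOLLOW(B); if β nullable, add FOLLOW(A).
FOLLOW(A) = {d}


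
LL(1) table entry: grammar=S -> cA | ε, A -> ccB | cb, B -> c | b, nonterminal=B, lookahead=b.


For [B, b]: 'b' ∈ FIRST(b)
Entry: B -> b


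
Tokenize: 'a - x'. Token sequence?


Scan left to right, longest-match per lexeme
Tokens: ID(a), OP(-), ID(x)


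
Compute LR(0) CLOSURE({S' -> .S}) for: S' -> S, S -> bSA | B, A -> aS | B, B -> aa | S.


Start: S' -> .S
For each item with dot before a nonterminal B, add B -> .γ for every B-production
Closure: [S' -> .S, S -> .bSA, S -> .B, B -> .aa, B -> .S]


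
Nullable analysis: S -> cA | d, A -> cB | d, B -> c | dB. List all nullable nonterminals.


A nonterminal is nullable iff some alternative derives ε (directly, or every symbol in it is nullable)
Nullable: {}


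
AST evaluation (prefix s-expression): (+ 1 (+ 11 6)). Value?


Evaluate inner: (+ 11 6) = 17
Evaluate root: (+ 1 17) = 18
Result: 18


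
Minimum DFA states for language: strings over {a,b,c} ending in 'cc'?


Track the longest suffix of input matching a prefix of 'cc': 3 classes (prefixes of length 0..2)
Minimal DFA: 3 states


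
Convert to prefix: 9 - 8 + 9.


left-to-right (same/higher precedence on left): tree is (+ (- 9 8) 9)
Prefix: + - 9 8 9


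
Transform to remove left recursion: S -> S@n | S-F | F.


Left-recursive alternatives: S@n, S-F; non-recursive: F
Introduce S': S -> FS', S' -> @nS' | -FS' | ε


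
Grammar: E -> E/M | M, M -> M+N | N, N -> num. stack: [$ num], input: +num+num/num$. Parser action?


'num' on top is the handle for N -> num
Action: reduce (N -> num)


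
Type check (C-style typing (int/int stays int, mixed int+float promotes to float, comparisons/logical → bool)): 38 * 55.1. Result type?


Operand types: int * float
Rule: mixed int/float promotes to float; int/int stays int
Result type: float


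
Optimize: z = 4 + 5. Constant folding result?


4 + 5 = 9 at compile time
Optimized: z = 9


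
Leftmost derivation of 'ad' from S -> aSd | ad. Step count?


Derivation: S => ad
Steps: 1


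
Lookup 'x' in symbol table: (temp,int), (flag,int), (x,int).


Lookup 'x' → type int


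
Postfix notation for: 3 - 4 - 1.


Left to right (same or higher precedence on left)
Postfix: 3 4 - 1 -


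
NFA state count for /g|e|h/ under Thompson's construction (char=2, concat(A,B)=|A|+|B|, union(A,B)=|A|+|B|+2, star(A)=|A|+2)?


Syntax tree has 3 char leaf(s), 2 union(s), 0 star(s)
chars contribute 3×2 = 6; each union adds +2; each star adds +2
Total: 6 + 4 + 0 = 10 states


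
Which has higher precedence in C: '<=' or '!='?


'<=' is relational (level 7); '!=' is equality (level 6)
Higher level binds tighter
'<=' has higher precedence than '!='


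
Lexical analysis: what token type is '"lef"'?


Pattern: double-quoted sequence
Type: STRING_LITERAL


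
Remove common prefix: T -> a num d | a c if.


Common prefix: 'a'
Factored: T -> a T', T' -> num d | c if


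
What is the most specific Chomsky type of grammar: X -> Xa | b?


Left-linear: every RHS is a terminal or one nonterminal followed by a terminal
Classification: Type 3 (Regular)


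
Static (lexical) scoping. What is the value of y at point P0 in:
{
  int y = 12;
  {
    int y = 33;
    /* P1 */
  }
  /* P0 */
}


y declared in the same block as P0
y = 12


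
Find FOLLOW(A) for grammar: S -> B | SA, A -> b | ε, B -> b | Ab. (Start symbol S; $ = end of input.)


$ ∈ FOLLOW(S). For each A -> αBβ: add FIRST(β)\{ε} to FOLLOW(B); if β nullable, add FOLLOW(A).
FOLLOW(A) = {$, b}


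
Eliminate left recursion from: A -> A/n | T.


Left-recursive alternatives: A/n; non-recursive: T
Introduce A': A -> TA', A' -> /nA' | ε


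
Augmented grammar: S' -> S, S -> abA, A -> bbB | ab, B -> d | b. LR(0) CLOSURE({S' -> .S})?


Start: S' -> .S
For each item with dot before a nonterminal B, add B -> .γ for every B-production
Closure: [S' -> .S, S -> .abA]


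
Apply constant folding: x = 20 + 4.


20 + 4 = 24 at compile time
Optimized: x = 24


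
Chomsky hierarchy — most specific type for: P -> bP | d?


Right-linear: every RHS is a terminal or a terminal followed by one nonterminal
Classification: Type 3 (Regular)


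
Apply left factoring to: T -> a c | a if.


Common prefix: 'a'
Factored: T -> a T', T' -> c | if


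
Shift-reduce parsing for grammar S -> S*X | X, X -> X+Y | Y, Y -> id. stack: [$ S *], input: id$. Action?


no handle ('S*' is not any RHS); shift 'id'
Action: shift


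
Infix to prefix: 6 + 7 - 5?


left-to-right (same/higher precedence on left): tree is (- (+ 6 7) 5)
Prefix: - + 6 7 5


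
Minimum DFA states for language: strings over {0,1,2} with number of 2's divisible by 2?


Track (count of 2) mod 2: states 0..1, accept at 0
Minimal DFA: 2 states


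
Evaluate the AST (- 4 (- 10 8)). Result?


Evaluate inner: (- 10 8) = 2
Evaluate root: (- 4 2) = 2
Result: 2


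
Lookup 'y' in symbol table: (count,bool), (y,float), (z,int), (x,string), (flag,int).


Lookup 'y' → type float


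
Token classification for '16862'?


Pattern: digits only
Type: INTEGER_LITERAL


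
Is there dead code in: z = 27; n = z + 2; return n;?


z is read by n's definition; n is returned
No dead code


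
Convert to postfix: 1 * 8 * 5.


Left to right (same or higher precedence on left)
Postfix: 1 8 * 5 *


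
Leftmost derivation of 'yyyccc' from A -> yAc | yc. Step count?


Derivation: A => yAc => yyAcc => yyyccc
Steps: 3


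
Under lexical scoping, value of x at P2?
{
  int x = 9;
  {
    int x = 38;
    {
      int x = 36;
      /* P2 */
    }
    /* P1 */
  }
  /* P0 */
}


x declared in the same block as P2
x = 36


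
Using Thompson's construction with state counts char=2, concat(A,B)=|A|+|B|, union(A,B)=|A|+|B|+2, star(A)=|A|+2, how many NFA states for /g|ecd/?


Syntax tree has 4 char leaf(s), 1 union(s), 0 star(s)
chars contribute 4×2 = 8; each union adds +2; each star adds +2
Total: 8 + 2 + 0 = 10 states


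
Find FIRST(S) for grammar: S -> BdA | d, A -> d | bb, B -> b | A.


Per alternative of S: FIRST(BdA) = {b, d}; FIRST(d) = {d}
FIRST(S) = {b, d}


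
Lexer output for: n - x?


Scan left to right, longest-match per lexeme
Tokens: ID(n), OP(-), ID(x)


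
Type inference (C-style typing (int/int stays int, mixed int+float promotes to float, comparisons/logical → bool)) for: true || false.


Operand types: bool || bool
Rule: logical operators take bool operands and yield bool
Result type: bool


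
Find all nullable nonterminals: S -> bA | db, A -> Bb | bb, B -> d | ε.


A nonterminal is nullable iff some alternative derives ε (directly, or every symbol in it is nullable)
Nullable: {B}


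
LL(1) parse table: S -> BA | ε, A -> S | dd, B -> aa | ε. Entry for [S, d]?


For [S, d]: 'd' ∈ FIRST(BA)
Entry: S -> BA


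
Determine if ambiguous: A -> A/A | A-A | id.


'id/id-id' has two parse trees (no precedence encoded between / and -)
Ambiguous


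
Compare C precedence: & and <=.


'<=' is relational (level 7); '&' is bitwise AND (level 5)
Higher level binds tighter
'<=' has higher precedence than '&'


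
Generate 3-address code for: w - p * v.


Break into single-operator statements:
t1 = p * v
t2 = w - t1


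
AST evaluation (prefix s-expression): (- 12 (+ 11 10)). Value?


Evaluate inner: (+ 11 10) = 21
Evaluate root: (- 12 21) = -9
Result: -9


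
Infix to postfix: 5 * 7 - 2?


Left to right (same or higher precedence on left)
Postfix: 5 7 * 2 -


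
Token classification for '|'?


Pattern: operator symbol
Type: OPERATOR


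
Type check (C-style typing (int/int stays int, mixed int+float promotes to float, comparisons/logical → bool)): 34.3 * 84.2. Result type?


Operand types: float * float
Rule: mixed int/float promotes to float; int/int stays int
Result type: float


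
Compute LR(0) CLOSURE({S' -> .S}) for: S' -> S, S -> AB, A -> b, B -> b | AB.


Start: S' -> .S
For each item with dot before a nonterminal B, add B -> .γ for every B-production
Closure: [S' -> .S, S -> .AB, A -> .b]


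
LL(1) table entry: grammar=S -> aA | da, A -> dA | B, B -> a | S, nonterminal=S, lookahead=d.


For [S, d]: 'd' ∈ FIRST(da)
Entry: S -> da


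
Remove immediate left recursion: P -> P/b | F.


Left-recursive alternatives: P/b; non-recursive: F
Introduce P': P -> FP', P' -> /bP' | ε


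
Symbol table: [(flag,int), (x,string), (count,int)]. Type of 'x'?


Lookup 'x' → type string


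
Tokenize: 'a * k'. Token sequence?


Scan left to right, longest-match per lexeme
Tokens: ID(a), OP(*), ID(k)


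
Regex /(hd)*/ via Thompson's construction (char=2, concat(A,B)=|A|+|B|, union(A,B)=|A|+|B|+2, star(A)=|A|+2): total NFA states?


Syntax tree has 2 char leaf(s), 0 union(s), 1 star(s)
chars contribute 2×2 = 4; each union adds +2; each star adds +2
Total: 4 + 0 + 2 = 6 states


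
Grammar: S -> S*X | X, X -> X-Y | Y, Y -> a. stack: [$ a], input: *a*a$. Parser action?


'a' on top is the handle for Y -> a
Action: reduce (Y -> a)


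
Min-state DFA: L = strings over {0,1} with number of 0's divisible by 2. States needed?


Track (count of 0) mod 2: states 0..1, accept at 0
Minimal DFA: 2 states


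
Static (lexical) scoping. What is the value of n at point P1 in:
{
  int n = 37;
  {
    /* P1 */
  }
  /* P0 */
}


P1's block does not declare n; resolves to the enclosing declaration at depth 0
n = 37


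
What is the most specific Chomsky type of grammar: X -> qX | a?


Right-linear: every RHS is a terminal or a terminal followed by one nonterminal
Classification: Type 3 (Regular)


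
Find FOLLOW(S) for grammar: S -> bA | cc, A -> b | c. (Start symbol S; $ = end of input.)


$ ∈ FOLLOW(S). For each A -> αBβ: add FIRST(β)\{ε} to FOLLOW(B); if β nullable, add FOLLOW(A).
FOLLOW(S) = {$}


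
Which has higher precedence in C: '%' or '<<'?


'%' is multiplicative (level 10); '<<' is shift (level 8)
Higher level binds tighter
'%' has higher precedence than '<<'


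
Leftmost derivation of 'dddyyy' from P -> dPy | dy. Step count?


Derivation: P => dPy => ddPyy => dddyyy
Steps: 3


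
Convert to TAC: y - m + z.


Break into single-operator statements:
t1 = y - m
t2 = t1 + z


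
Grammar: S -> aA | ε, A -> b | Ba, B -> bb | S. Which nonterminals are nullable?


A nonterminal is nullable iff some alternative derives ε (directly, or every symbol in it is nullable)
Nullable: {B, S}


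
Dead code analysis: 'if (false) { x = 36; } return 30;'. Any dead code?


condition is constant false, so the whole block is unreachable
Dead: 'if (false) { x = 36; }'


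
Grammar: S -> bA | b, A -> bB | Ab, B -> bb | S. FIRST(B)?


Per alternative of B: FIRST(bb) = {b}; FIRST(S) = {b}
FIRST(B) = {b}


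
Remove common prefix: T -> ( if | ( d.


Common prefix: '('
Factored: T -> ( T', T' -> if | d


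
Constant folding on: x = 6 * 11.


6 * 11 = 66 at compile time
Optimized: x = 66


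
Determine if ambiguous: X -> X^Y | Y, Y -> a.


precedence layered via separate nonterminal Y: deterministic
Unambiguous


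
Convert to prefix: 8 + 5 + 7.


left-to-right (same/higher precedence on left): tree is (+ (+ 8 5) 7)
Prefix: + + 8 5 7


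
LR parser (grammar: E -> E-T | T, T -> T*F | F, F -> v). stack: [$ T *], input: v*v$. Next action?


no handle; shift 'v'
Action: shift


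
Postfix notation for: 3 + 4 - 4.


Left to right (same or higher precedence on left)
Postfix: 3 4 + 4 -


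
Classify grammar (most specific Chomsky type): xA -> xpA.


LHS has context (more than one symbol) and |LHS| ≤ |RHS|
Classification: Type 1 (Context-Sensitive)


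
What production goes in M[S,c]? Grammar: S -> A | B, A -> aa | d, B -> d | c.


For [S, c]: 'c' ∈ FIRST(B)
Entry: S -> B


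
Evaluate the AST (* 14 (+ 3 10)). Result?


Evaluate inner: (+ 3 10) = 13
Evaluate root: (* 14 13) = 182
Result: 182


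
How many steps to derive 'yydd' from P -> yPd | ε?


Derivation: P => yPd => yyPdd => yydd
Steps: 3


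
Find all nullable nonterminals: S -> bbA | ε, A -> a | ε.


A nonterminal is nullable iff some alternative derives ε (directly, or every symbol in it is nullable)
Nullable: {A, S}


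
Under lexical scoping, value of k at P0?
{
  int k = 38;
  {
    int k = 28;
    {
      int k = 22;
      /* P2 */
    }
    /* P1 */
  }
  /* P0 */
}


k declared in the same block as P0
k = 38


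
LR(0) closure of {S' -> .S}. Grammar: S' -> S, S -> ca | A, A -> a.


Start: S' -> .S
For each item with dot before a nonterminal B, add B -> .γ for every B-production
Closure: [S' -> .S, S -> .ca, S -> .A, A -> .a]


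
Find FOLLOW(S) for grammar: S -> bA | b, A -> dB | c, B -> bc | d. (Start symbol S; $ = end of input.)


$ ∈ FOLLOW(S). For each A -> αBβ: add FIRST(β)\{ε} to FOLLOW(B); if β nullable, add FOLLOW(A).
FOLLOW(S) = {$}


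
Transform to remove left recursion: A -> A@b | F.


Left-recursive alternatives: A@b; non-recursive: F
Introduce A': A -> FA', A' -> @bA' | ε


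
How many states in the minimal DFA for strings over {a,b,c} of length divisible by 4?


Track length mod 4: states 0..3, accept at 0
Minimal DFA: 4 states


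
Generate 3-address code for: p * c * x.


Break into single-operator statements:
t1 = p * c
t2 = t1 * x


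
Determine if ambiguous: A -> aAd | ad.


balanced a^n…d^n: each string has a unique parse
Unambiguous


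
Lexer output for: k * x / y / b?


Scan left to right, longest-match per lexeme
Tokens: ID(k), OP(*), ID(x), OP(/), ID(y), OP(/), ID(b)


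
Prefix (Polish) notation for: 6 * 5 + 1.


left-to-right (same/higher precedence on left): tree is (+ (* 6 5) 1)
Prefix: + * 6 5 1


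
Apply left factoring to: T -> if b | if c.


Common prefix: 'if'
Factored: T -> if T', T' -> b | c


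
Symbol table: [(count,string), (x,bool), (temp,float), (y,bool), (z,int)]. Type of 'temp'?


Lookup 'temp' → type float


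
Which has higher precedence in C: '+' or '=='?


'+' is additive (level 9); '==' is equality (level 6)
Higher level binds tighter
'+' has higher precedence than '=='


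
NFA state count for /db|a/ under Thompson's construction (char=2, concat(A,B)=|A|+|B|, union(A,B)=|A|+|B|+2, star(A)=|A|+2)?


Syntax tree has 3 char leaf(s), 1 union(s), 0 star(s)
chars contribute 3×2 = 6; each union adds +2; each star adds +2
Total: 6 + 2 + 0 = 8 states


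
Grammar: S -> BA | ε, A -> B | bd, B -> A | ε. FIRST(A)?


Per alternative of A: FIRST(B) = {b, ε}; FIRST(bd) = {b}
FIRST(A) = {b, ε}


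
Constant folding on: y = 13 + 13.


13 + 13 = 26 at compile time
Optimized: y = 26


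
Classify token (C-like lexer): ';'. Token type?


Pattern: delimiter/punctuation
Type: PUNCTUATION


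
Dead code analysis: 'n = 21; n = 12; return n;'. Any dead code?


first assignment to n is overwritten before any read
Dead: 'n = 21'


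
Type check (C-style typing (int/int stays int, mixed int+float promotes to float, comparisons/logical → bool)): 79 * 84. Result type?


Operand types: int * int
Rule: mixed int/float promotes to float; int/int stays int
Result type: int


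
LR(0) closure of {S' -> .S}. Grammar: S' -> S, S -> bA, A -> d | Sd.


Start: S' -> .S
For each item with dot before a nonterminal B, add B -> .γ for every B-production
Closure: [S' -> .S, S -> .bA]


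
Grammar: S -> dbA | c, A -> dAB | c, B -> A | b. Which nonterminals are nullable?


A nonterminal is nullable iff some alternative derives ε (directly, or every symbol in it is nullable)
Nullable: {}


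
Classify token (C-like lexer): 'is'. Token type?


Pattern: letter/underscore followed by alphanumerics, not a keyword
Type: IDENTIFIER


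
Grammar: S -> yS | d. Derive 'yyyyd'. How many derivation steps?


Derivation: S => yS => yyS => yyyS => yyyyS => yyyyd
Steps: 5


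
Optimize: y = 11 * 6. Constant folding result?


11 * 6 = 66 at compile time
Optimized: y = 66


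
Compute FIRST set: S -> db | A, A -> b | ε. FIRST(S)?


Per alternative of S: FIRST(db) = {d}; FIRST(A) = {b, ε}
FIRST(S) = {b, d, ε}


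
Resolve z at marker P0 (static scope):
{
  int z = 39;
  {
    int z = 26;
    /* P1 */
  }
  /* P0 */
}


z declared in the same block as P0
z = 39


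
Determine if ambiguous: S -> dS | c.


right-linear, alternatives start with distinct terminals 'd' vs 'c': unique leftmost derivation
Unambiguous


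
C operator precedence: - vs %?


'%' is multiplicative (level 10); '-' is additive (level 9)
Higher level binds tighter
'%' has higher precedence than '-'


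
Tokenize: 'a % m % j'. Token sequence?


Scan left to right, longest-match per lexeme
Tokens: ID(a), OP(%), ID(m), OP(%), ID(j)


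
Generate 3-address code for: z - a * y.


Break into single-operator statements:
t1 = a * y
t2 = z - t1


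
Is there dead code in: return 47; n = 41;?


statement follows a return and is unreachable
Dead: 'n = 41'


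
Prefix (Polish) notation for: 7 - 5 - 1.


left-to-right (same/higher precedence on left): tree is (- (- 7 5) 1)
Prefix: - - 7 5 1


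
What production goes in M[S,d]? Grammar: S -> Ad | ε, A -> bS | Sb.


For [S, d]: ε is nullable and 'd' ∈ FOLLOW(S)
Entry: S -> ε


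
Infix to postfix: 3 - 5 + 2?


Left to right (same or higher precedence on left)
Postfix: 3 5 - 2 +


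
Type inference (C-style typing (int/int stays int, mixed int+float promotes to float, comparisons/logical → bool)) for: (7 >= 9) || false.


Operand types: bool || bool
Rule: logical operators take bool operands and yield bool
Result type: bool


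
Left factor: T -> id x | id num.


Common prefix: 'id'
Factored: T -> id T', T' -> x | num


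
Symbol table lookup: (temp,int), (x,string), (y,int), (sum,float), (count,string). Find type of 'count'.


Lookup 'count' → type string


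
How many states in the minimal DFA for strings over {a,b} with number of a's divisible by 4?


Track (count of a) mod 4: states 0..3, accept at 0
Minimal DFA: 4 states


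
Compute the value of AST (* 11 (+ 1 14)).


Evaluate inner: (+ 1 14) = 15
Evaluate root: (* 11 15) = 165
Result: 165


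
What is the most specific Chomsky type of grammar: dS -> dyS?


LHS has context (more than one symbol) and |LHS| ≤ |RHS|
Classification: Type 1 (Context-Sensitive)


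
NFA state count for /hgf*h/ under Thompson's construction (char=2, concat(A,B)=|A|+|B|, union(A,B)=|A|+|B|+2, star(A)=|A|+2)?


Syntax tree has 4 char leaf(s), 0 union(s), 1 star(s)
chars contribute 4×2 = 8; each union adds +2; each star adds +2
Total: 8 + 0 + 2 = 10 states


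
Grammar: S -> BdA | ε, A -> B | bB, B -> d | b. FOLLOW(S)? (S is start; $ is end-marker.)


$ ∈ FOLLOW(S). For each A -> αBβ: add FIRST(β)\{ε} to FOLLOW(B); if β nullable, add FOLLOW(A).
FOLLOW(S) = {$}


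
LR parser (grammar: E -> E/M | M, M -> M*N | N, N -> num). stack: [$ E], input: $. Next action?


start symbol E on stack, input exhausted
Action: accept


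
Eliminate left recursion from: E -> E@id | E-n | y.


Left-recursive alternatives: E@id, E-n; non-recursive: y
Introduce E': E -> yE', E' -> @idE' | -nE' | ε


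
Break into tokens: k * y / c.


Scan left to right, longest-match per lexeme
Tokens: ID(k), OP(*), ID(y), OP(/), ID(c)


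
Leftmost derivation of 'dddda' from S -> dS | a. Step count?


Derivation: S => dS => ddS => dddS => ddddS => dddda
Steps: 5


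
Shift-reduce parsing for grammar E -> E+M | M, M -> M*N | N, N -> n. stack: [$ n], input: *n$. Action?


'n' on top is the handle for N -> n
Action: reduce (N -> n)


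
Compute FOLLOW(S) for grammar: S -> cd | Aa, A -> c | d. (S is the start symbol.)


$ ∈ FOLLOW(S). For each A -> αBβ: add FIRST(β)\{ε} to FOLLOW(B); if β nullable, add FOLLOW(A).
FOLLOW(S) = {$}


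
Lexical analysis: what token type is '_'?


Pattern: letter/underscore followed by alphanumerics, not a keyword
Type: IDENTIFIER


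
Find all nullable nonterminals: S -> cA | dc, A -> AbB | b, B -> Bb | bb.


A nonterminal is nullable iff some alternative derives ε (directly, or every symbol in it is nullable)
Nullable: {}


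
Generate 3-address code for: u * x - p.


Break into single-operator statements:
t1 = u * x
t2 = t1 - p


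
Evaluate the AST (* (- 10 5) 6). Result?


Evaluate inner: (- 10 5) = 5
Evaluate root: (* 5 6) = 30
Result: 30


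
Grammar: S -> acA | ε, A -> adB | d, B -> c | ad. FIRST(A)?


Per alternative of A: FIRST(adB) = {a}; FIRST(d) = {d}
FIRST(A) = {a, d}


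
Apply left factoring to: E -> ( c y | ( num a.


Common prefix: '('
Factored: E -> ( E', E' -> c y | num a


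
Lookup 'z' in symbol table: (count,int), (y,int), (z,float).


Lookup 'z' → type float


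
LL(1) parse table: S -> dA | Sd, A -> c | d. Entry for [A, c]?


For [A, c]: 'c' ∈ FIRST(c)
Entry: A -> c


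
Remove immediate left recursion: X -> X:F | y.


Left-recursive alternatives: X:F; non-recursive: y
Introduce X': X -> yX', X' -> :FX' | ε


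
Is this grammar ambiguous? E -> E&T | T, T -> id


precedence layered via separate nonterminal T: deterministic
Unambiguous


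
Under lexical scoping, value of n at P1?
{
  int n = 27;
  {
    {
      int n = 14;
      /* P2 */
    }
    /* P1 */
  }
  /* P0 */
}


P1's block does not declare n; resolves to the enclosing declaration at depth 0
n = 27


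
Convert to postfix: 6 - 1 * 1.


* has higher precedence, evaluate 1*1 first
Postfix: 6 1 1 * -


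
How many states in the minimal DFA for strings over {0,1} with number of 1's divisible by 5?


Track (count of 1) mod 5: states 0..4, accept at 0
Minimal DFA: 5 states


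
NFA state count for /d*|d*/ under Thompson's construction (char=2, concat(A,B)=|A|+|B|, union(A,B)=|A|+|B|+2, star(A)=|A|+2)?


Syntax tree has 2 char leaf(s), 1 union(s), 2 star(s)
chars contribute 2×2 = 4; each union adds +2; each star adds +2
Total: 4 + 2 + 4 = 10 states


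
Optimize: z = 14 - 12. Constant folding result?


14 - 12 = 2 at compile time
Optimized: z = 2


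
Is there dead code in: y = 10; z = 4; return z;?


y is assigned but never read
Dead: 'y = 10'


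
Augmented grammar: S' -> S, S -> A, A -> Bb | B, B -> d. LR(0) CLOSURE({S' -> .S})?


Start: S' -> .S
For each item with dot before a nonterminal B, add B -> .γ for every B-production
Closure: [S' -> .S, S -> .A, A -> .Bb, A -> .B, B -> .d]


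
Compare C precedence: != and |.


'!=' is equality (level 6); '|' is bitwise OR (level 3)
Higher level binds tighter
'!=' has higher precedence than '|'


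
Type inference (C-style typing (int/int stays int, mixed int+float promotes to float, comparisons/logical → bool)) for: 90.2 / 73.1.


Operand types: float / float
Rule: mixed int/float promotes to float; int/int stays int
Result type: float


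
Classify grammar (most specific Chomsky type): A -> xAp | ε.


Single nonterminal LHS, but x^n p^n is not regular
Classification: Type 2 (Context-Free)


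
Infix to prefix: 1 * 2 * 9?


left-to-right (same/higher precedence on left): tree is (* (* 1 2) 9)
Prefix: * * 1 2 9


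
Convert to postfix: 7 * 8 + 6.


Left to right (same or higher precedence on left)
Postfix: 7 8 * 6 +


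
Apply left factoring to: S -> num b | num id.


Common prefix: 'num'
Factored: S -> num S', S' -> b | id


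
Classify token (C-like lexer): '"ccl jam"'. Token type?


Pattern: double-quoted sequence
Type: STRING_LITERAL


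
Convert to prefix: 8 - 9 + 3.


left-to-right (same/higher precedence on left): tree is (+ (- 8 9) 3)
Prefix: + - 8 9 3


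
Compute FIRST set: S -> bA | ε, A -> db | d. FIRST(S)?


Per alternative of S: FIRST(bA) = {b}; FIRST(ε) = {ε}
FIRST(S) = {b, ε}


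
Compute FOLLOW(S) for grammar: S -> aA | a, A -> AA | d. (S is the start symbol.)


$ ∈ FOLLOW(S). For each A -> αBβ: add FIRST(β)\{ε} to FOLLOW(B); if β nullable, add FOLLOW(A).
FOLLOW(S) = {$}


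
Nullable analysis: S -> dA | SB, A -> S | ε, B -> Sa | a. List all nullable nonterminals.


A nonterminal is nullable iff some alternative derives ε (directly, or every symbol in it is nullable)
Nullable: {A}


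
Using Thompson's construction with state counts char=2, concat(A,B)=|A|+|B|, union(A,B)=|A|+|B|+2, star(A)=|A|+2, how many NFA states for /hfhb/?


Syntax tree has 4 char leaf(s), 0 union(s), 0 star(s)
chars contribute 4×2 = 8; each union adds +2; each star adds +2
Total: 8 + 0 + 0 = 8 states


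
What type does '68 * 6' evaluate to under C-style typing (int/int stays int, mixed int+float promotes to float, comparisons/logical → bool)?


Operand types: int * int
Rule: mixed int/float promotes to float; int/int stays int
Result type: int


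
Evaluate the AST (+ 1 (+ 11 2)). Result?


Evaluate inner: (+ 11 2) = 13
Evaluate root: (+ 1 13) = 14
Result: 14


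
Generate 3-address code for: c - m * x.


Break into single-operator statements:
t1 = m * x
t2 = c - t1


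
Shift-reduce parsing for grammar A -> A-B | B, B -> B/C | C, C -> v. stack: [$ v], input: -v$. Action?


'v' on top is the handle for C -> v
Action: reduce (C -> v)


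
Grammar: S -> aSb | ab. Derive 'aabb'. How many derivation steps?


Derivation: S => aSb => aabb
Steps: 2


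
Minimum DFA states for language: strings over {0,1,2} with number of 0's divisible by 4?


Track (count of 0) mod 4: states 0..3, accept at 0
Minimal DFA: 4 states


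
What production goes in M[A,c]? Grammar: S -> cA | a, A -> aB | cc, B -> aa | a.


For [A, c]: 'c' ∈ FIRST(cc)
Entry: A -> cc


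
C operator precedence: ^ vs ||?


'^' is bitwise XOR (level 4); '||' is logical OR (level 1)
Higher level binds tighter
'^' has higher precedence than '||'


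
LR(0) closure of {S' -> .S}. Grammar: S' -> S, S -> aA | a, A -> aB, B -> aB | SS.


Start: S' -> .S
For each item with dot before a nonterminal B, add B -> .γ for every B-production
Closure: [S' -> .S, S -> .aA, S -> .a]


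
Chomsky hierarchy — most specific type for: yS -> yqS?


LHS has context (more than one symbol) and |LHS| ≤ |RHS|
Classification: Type 1 (Context-Sensitive)


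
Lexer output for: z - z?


Scan left to right, longest-match per lexeme
Tokens: ID(z), OP(-), ID(z)


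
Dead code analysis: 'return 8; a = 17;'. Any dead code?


statement follows a return and is unreachable
Dead: 'a = 17'


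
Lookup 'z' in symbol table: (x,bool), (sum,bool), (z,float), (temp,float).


Lookup 'z' → type float


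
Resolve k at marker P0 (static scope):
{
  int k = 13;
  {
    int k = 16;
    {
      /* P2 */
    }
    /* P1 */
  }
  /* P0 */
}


k declared in the same block as P0
k = 13


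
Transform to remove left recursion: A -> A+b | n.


Left-recursive alternatives: A+b; non-recursive: n
Introduce A': A -> nA', A' -> +bA' | ε


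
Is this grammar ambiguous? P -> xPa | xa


balanced x^n…a^n: each string has a unique parse
Unambiguous


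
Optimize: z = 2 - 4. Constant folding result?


2 - 4 = -2 at compile time
Optimized: z = -2


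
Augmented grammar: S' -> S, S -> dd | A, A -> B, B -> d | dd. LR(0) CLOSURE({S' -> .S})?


Start: S' -> .S
For each item with dot before a nonterminal B, add B -> .γ for every B-production
Closure: [S' -> .S, S -> .dd, S -> .A, A -> .B, B -> .d, B -> .dd]


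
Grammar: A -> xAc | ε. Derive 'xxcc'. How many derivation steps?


Derivation: A => xAc => xxAcc => xxcc
Steps: 3


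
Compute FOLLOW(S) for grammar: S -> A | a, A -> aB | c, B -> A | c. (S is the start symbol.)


$ ∈ FOLLOW(S). For each A -> αBβ: add FIRST(β)\{ε} to FOLLOW(B); if β nullable, add FOLLOW(A).
FOLLOW(S) = {$}


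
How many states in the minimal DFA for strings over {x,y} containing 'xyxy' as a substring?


KMP-style automaton: 4 progress states + 1 absorbing accept = 5
Minimal DFA: 5 states


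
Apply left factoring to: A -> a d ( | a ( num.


Common prefix: 'a'
Factored: A -> a A', A' -> d ( | ( num


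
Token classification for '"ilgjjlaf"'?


Pattern: double-quoted sequence
Type: STRING_LITERAL


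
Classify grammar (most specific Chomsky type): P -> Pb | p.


Left-linear: every RHS is a terminal or one nonterminal followed by a terminal
Classification: Type 3 (Regular)


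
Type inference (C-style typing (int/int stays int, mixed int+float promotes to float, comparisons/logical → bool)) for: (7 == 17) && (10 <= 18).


Operand types: bool && bool
Rule: logical operators take bool operands and yield bool
Result type: bool


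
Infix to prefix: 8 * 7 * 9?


left-to-right (same/higher precedence on left): tree is (* (* 8 7) 9)
Prefix: * * 8 7 9


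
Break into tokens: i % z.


Scan left to right, longest-match per lexeme
Tokens: ID(i), OP(%), ID(z)


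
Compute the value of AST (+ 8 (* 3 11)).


Evaluate inner: (* 3 11) = 33
Evaluate root: (+ 8 33) = 41
Result: 41


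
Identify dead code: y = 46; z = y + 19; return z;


y is read by z's definition; z is returned
No dead code


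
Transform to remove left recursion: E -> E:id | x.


Left-recursive alternatives: E:id; non-recursive: x
Introduce E': E -> xE', E' -> :idE' | ε


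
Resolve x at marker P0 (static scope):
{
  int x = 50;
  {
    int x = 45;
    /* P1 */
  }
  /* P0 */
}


x declared in the same block as P0
x = 50


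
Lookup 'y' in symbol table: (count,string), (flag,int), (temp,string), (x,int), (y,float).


Lookup 'y' → type float


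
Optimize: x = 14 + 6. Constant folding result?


14 + 6 = 20 at compile time
Optimized: x = 20


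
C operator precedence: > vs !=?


'>' is relational (level 7); '!=' is equality (level 6)
Higher level binds tighter
'>' has higher precedence than '!='


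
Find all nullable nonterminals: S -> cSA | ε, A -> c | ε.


A nonterminal is nullable iff some alternative derives ε (directly, or every symbol in it is nullable)
Nullable: {A, S}


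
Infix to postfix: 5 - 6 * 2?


* has higher precedence, evaluate 6*2 first
Postfix: 5 6 2 * -


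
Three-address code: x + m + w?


Break into single-operator statements:
t1 = x + m
t2 = t1 + w


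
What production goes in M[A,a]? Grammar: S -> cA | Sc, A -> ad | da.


For [A, a]: 'a' ∈ FIRST(ad)
Entry: A -> ad


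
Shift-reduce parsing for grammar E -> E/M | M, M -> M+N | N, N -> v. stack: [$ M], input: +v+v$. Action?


shift '+' to continue M -> M+N
Action: shift


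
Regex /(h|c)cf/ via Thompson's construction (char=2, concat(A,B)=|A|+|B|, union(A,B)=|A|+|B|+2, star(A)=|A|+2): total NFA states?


Syntax tree has 4 char leaf(s), 1 union(s), 0 star(s)
chars contribute 4×2 = 8; each union adds +2; each star adds +2
Total: 8 + 2 + 0 = 10 states


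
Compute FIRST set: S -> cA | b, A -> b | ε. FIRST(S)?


Per alternative of S: FIRST(cA) = {c}; FIRST(b) = {b}
FIRST(S) = {b, c}


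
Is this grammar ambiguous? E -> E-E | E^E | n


'n-n^n' has two parse trees (no precedence encoded between - and ^)
Ambiguous


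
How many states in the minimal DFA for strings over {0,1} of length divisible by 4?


Track length mod 4: states 0..3, accept at 0
Minimal DFA: 4 states


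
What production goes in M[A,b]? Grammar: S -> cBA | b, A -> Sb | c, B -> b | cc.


For [A, b]: 'b' ∈ FIRST(Sb)
Entry: A -> Sb


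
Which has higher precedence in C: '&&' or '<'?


'<' is relational (level 7); '&&' is logical AND (level 2)
Higher level binds tighter
'<' has higher precedence than '&&'


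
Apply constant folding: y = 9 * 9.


9 * 9 = 81 at compile time
Optimized: y = 81


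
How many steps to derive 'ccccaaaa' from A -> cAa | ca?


Derivation: A => cAa => ccAaa => cccAaaa => ccccaaaa
Steps: 4


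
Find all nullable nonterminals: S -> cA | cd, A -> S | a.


A nonterminal is nullable iff some alternative derives ε (directly, or every symbol in it is nullable)
Nullable: {}


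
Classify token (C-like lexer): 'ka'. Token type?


Pattern: letter/underscore followed by alphanumerics, not a keyword
Type: IDENTIFIER


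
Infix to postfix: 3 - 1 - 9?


Left to right (same or higher precedence on left)
Postfix: 3 1 - 9 -


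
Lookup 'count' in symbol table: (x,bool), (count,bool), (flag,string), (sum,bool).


Lookup 'count' → type bool


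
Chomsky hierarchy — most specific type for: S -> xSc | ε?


Single nonterminal LHS, but x^n c^n is not regular
Classification: Type 2 (Context-Free)


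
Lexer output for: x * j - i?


Scan left to right, longest-match per lexeme
Tokens: ID(x), OP(*), ID(j), OP(-), ID(i)


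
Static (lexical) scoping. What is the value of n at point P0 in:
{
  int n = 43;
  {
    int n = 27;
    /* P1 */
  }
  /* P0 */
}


n declared in the same block as P0
n = 43


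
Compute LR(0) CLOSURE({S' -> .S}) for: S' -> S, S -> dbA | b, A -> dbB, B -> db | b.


Start: S' -> .S
For each item with dot before a nonterminal B, add B -> .γ for every B-production
Closure: [S' -> .S, S -> .dbA, S -> .b]


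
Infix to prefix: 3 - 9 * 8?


'*' binds tighter: tree is (- 3 (* 9 8))
Prefix: - 3 * 9 8


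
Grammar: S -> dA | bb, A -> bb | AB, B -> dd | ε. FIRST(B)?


Per alternative of B: FIRST(dd) = {d}; FIRST(ε) = {ε}
FIRST(B) = {d, ε}


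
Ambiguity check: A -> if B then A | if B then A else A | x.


dangling else: 'if B then if B then x else x' parses two ways
Ambiguous


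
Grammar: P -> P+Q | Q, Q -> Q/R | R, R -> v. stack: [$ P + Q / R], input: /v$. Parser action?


handle 'Q/R' on top
Action: reduce (Q -> Q/R)


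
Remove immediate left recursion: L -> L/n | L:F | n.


Left-recursive alternatives: L/n, L:F; non-recursive: n
Introduce L': L -> nL', L' -> /nL' | :FL' | ε


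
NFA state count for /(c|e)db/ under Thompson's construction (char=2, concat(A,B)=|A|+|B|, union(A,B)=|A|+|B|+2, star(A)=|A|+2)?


Syntax tree has 4 char leaf(s), 1 union(s), 0 star(s)
chars contribute 4×2 = 8; each union adds +2; each star adds +2
Total: 8 + 2 + 0 = 10 states


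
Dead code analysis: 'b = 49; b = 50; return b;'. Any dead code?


first assignment to b is overwritten before any read
Dead: 'b = 49'


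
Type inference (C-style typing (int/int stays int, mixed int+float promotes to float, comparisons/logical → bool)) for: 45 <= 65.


Operand types: int <= int
Rule: comparison yields bool
Result type: bool


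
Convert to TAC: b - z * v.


Break into single-operator statements:
t1 = z * v
t2 = b - t1


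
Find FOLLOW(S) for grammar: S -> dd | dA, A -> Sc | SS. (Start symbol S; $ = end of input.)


$ ∈ FOLLOW(S). For each A -> αBβ: add FIRST(β)\{ε} to FOLLOW(B); if β nullable, add FOLLOW(A).
FOLLOW(S) = {$, c, d}


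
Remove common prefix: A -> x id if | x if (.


Common prefix: 'x'
Factored: A -> x A', A' -> id if | if (


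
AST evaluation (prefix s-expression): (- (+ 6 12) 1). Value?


Evaluate inner: (+ 6 12) = 18
Evaluate root: (- 18 1) = 17
Result: 17


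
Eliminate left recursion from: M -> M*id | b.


Left-recursive alternatives: M*id; non-recursive: b
Introduce M': M -> bM', M' -> *idM' | ε


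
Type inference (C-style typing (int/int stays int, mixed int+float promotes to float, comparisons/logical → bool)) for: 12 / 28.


Operand types: int / int
Rule: mixed int/float promotes to float; int/int stays int
Result type: int


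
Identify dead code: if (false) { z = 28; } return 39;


condition is constant false, so the whole block is unreachable
Dead: 'if (false) { z = 28; }'


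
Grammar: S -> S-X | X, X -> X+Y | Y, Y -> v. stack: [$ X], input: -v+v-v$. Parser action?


lookahead ∉ {+} so X won't extend; reduce S -> X
Action: reduce (S -> X)


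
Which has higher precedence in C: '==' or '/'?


'/' is multiplicative (level 10); '==' is equality (level 6)
Higher level binds tighter
'/' has higher precedence than '=='


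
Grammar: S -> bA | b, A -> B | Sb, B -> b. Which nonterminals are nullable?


A nonterminal is nullable iff some alternative derives ε (directly, or every symbol in it is nullable)
Nullable: {}


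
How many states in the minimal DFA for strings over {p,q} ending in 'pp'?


Track the longest suffix of input matching a prefix of 'pp': 3 classes (prefixes of length 0..2)
Minimal DFA: 3 states


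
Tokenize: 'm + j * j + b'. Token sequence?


Scan left to right, longest-match per lexeme
Tokens: ID(m), OP(+), ID(j), OP(*), ID(j), OP(+), ID(b)


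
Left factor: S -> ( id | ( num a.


Common prefix: '('
Factored: S -> ( S', S' -> id | num a


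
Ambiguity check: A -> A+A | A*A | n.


'n+n*n' has two parse trees (no precedence encoded between + and *)
Ambiguous


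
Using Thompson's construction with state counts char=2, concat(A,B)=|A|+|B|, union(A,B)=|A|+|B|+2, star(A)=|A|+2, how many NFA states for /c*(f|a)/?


Syntax tree has 3 char leaf(s), 1 union(s), 1 star(s)
chars contribute 3×2 = 6; each union adds +2; each star adds +2
Total: 6 + 2 + 2 = 10 states


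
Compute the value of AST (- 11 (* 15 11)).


Evaluate inner: (* 15 11) = 165
Evaluate root: (- 11 165) = -154
Result: -154
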